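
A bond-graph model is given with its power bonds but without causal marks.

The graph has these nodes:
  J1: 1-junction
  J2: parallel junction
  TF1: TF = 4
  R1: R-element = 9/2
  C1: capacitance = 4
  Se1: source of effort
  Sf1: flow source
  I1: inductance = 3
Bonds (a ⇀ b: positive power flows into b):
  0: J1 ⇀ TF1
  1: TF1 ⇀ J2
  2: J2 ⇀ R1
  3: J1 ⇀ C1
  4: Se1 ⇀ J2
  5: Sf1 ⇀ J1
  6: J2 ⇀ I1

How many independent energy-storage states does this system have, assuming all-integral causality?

β4 →J2  (Se1 (Se) sets effort on bond)
β5 →Sf1  (Sf1 (Sf) sets flow on bond)
β0 →J1  (J1 flow already set via bond 5)
β3 →J1  (J1: bond 5 brought flow, rest push out)
β1 →TF1  (0-jn J2 has e-setter on 4)
β2 →R1  (J2 effort already set via bond 4)
β6 →I1  (J2: bond 4 brought effort, rest push out)

2  (C1, I1 all integral)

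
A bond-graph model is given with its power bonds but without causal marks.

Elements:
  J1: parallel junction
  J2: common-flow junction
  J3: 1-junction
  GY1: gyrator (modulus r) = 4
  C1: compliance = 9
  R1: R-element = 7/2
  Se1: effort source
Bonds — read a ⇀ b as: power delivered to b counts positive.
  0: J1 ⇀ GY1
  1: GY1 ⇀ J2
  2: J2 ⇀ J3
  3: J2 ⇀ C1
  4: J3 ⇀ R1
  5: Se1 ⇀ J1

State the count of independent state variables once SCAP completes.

bond 5 stroke at J1  (Se1 (Se) sets effort on bond)
bond 0 stroke at GY1  (0-jn J1 has e-setter on 5)
bond 1 stroke at GY1  (GY1 both-in/both-out from 0)
bond 2 stroke at J2  (1-jn J2 has f-setter on 1)
bond 3 stroke at J2  (common-f at J2 fixed by 1)
bond 4 stroke at J3  (J3 flow already set via bond 2)

1  (C1 all integral)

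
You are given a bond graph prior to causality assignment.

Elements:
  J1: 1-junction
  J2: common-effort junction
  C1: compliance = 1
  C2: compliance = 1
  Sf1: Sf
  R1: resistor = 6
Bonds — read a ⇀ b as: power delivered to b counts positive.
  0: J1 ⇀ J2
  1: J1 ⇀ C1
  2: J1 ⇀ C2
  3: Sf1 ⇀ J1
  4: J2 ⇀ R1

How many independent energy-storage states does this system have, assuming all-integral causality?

β3 stroke at Sf1  (Sf1 (Sf) sets flow on bond)
β0 stroke at J1  (J1: bond 3 brought flow, rest push out)
β1 stroke at J1  (common-f at J1 fixed by 3)
β2 stroke at J1  (J1: bond 3 brought flow, rest push out)
β4 stroke at J2  (J2: last free bond brings effort in)

2  (C1, C2 all integral)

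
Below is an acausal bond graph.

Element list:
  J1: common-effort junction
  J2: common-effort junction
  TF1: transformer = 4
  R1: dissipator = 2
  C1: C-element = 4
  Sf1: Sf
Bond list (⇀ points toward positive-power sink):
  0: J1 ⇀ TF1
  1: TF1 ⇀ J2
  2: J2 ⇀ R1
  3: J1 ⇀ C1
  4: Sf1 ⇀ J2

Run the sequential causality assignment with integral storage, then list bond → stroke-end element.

#4 stroke→Sf1  (Sf1: flow source, stroke at near end)
#3 stroke→J1  (prefer integral on C1)
#0 stroke→TF1  (J1 effort already set via bond 3)
#1 stroke→J2  (TF1: transformer flips bond 0)
#2 stroke→R1  (common-e at J2 fixed by 1)

β0 →TF1
β1 →J2
β2 →R1
β3 →J1
β4 →Sf1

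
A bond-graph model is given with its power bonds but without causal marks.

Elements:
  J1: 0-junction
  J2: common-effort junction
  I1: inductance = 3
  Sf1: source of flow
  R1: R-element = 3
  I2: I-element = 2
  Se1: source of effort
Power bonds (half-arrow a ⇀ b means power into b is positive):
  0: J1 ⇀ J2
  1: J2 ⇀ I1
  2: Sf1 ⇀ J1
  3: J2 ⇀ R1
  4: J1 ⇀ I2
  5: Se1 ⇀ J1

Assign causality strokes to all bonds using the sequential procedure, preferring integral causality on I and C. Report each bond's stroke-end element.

bond 0 stroke at J2
bond 1 stroke at I1
bond 2 stroke at Sf1
bond 3 stroke at R1
bond 4 stroke at I2
bond 5 stroke at J1

b2 |Sf1  (Sf1 (Sf) sets flow on bond)
b5 |J1  (Se1: effort source, stroke at far end)
b0 |J2  (J1 effort already set via bond 5)
b4 |I2  (common-e at J1 fixed by 5)
b1 |I1  (J2: bond 0 brought effort, rest push out)
b3 |R1  (J2 effort already set via bond 0)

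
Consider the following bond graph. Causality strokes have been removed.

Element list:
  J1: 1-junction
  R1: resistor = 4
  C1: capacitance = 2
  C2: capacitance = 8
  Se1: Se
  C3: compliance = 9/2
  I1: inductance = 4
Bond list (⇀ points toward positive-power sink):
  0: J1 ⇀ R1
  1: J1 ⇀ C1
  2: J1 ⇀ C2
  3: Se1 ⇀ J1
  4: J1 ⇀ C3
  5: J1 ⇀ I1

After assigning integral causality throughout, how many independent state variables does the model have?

4  (C1, C2, C3, I1 all integral)

bond 3 stroke→J1  (source Se1 imposes e)
bond 1 stroke→J1  (C1 integral (e out))
bond 2 stroke→J1  (C2 outputs effort q/C2)
bond 4 stroke→J1  (C3: C, integral causality)
bond 5 stroke→I1  (I1 outputs flow p/I1)
bond 0 stroke→J1  (J1 flow already set via bond 5)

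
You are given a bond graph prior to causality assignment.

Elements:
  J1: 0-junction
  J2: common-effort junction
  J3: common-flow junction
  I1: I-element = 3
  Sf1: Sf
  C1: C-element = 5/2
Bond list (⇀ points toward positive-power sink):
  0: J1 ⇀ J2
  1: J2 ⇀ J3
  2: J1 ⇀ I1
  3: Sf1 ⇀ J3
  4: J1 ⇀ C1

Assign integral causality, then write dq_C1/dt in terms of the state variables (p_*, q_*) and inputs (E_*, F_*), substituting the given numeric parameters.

dq_C1/dt = -F_Sf1 - p_I1/3

β3 |Sf1  (Sf1 (Sf) sets flow on bond)
β1 |J3  (1-jn J3 has f-setter on 3)
β0 |J2  (J2: last free bond brings effort in)
β2 |I1  (I1 integral (f out))
β4 |J1  (J1: last free bond brings effort in)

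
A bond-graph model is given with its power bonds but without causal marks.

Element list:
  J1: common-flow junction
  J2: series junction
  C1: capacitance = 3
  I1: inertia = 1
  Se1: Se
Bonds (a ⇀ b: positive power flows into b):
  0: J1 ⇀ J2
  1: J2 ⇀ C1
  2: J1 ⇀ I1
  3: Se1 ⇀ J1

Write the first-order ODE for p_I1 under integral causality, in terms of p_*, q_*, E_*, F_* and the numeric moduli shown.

b3 →J1  (Se1 fixes effort; stroke away)
b1 →J2  (C1 outputs effort q/C1)
b0 →J1  (J2: last free bond brings flow in)
b2 →I1  (J1 needs exactly one f-in)

dp_I1/dt = E_Se1 - q_C1/3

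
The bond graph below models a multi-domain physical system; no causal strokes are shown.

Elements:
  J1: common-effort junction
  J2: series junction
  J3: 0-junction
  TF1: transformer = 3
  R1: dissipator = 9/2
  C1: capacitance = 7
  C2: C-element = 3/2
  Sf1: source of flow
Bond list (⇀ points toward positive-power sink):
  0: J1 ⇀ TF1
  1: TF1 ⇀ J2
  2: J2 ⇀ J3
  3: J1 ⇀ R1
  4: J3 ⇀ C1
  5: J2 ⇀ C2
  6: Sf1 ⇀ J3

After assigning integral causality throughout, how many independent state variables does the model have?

2  (C1, C2 all integral)

#6 |Sf1  (Sf1 fixes flow; stroke at Sf1)
#4 |J3  (C1: C, integral causality)
#2 |J2  (J3 effort already set via bond 4)
#5 |J2  (C2 outputs effort q/C2)
#1 |TF1  (J2 needs exactly one f-in)
#0 |J1  (TF TF1: opposite of bond 1)
#3 |R1  (common-e at J1 fixed by 0)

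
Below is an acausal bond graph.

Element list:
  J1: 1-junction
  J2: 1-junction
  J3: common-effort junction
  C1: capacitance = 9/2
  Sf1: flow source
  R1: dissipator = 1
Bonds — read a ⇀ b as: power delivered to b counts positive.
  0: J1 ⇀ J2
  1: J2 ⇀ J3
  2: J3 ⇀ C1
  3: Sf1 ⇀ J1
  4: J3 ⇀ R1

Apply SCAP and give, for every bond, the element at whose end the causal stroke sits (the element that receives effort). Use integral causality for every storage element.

b3 stroke→Sf1  (Sf1 (Sf) sets flow on bond)
b0 stroke→J1  (common-f at J1 fixed by 3)
b1 stroke→J2  (common-f at J2 fixed by 0)
b2 stroke→J3  (prefer integral on C1)
b4 stroke→R1  (J3: bond 2 brought effort, rest push out)

β0 stroke at J1
β1 stroke at J2
β2 stroke at J3
β3 stroke at Sf1
β4 stroke at R1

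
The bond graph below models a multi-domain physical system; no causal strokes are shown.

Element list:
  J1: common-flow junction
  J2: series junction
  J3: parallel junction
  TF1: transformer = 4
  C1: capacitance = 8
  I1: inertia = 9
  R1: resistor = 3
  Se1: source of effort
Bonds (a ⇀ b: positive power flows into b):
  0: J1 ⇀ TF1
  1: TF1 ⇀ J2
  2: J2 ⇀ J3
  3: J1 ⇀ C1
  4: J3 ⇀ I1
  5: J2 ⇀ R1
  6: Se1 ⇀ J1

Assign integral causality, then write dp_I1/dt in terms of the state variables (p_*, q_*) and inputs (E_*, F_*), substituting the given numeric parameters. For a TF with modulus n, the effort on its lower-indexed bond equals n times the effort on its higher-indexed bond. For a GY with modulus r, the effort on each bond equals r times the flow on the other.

dp_I1/dt = E_Se1/4 - p_I1/3 - q_C1/32

β6 stroke→J1  (Se1 (Se) sets effort on bond)
β3 stroke→J1  (C1 integral (e out))
β0 stroke→TF1  (J1 needs exactly one f-in)
β1 stroke→J2  (through TF1, causality passes straight; one stroke at TF1)
β4 stroke→I1  (I1 outputs flow p/I1)
β2 stroke→J3  (closing 0-jn rule on J3)
β5 stroke→J2  (J2 flow already set via bond 2)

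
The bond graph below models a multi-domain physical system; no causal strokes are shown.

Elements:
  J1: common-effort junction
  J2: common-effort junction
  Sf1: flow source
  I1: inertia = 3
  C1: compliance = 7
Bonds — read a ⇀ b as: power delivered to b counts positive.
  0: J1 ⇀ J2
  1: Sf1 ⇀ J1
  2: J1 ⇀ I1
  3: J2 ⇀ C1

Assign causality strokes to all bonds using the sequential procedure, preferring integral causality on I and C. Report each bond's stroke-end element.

#1 stroke→Sf1  (Sf1: flow source, stroke at near end)
#2 stroke→I1  (I1 outputs flow p/I1)
#0 stroke→J1  (J1: last free bond brings effort in)
#3 stroke→J2  (only one effort-in slot at J2)

bond 0 →J1
bond 1 →Sf1
bond 2 →I1
bond 3 →J2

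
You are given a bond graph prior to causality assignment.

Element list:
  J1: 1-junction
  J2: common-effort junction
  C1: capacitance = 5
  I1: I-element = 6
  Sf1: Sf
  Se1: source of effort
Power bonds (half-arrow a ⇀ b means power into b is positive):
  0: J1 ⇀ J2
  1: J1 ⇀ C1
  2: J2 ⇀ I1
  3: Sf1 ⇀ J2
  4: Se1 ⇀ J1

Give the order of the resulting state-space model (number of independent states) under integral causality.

bond 3 stroke→Sf1  (Sf1 (Sf) sets flow on bond)
bond 4 stroke→J1  (Se1: effort source, stroke at far end)
bond 1 stroke→J1  (prefer integral on C1)
bond 0 stroke→J2  (J1: last free bond brings flow in)
bond 2 stroke→I1  (0-jn J2 has e-setter on 0)

2  (C1, I1 all integral)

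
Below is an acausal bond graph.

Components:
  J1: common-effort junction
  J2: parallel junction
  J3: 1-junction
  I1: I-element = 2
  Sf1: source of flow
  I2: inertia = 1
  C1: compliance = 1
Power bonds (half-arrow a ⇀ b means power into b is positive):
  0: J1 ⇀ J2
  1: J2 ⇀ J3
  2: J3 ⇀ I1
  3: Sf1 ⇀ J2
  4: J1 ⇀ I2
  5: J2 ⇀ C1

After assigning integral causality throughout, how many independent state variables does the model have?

b3 stroke at Sf1  (Sf1 (Sf) sets flow on bond)
b2 stroke at I1  (I1 integral (f out))
b1 stroke at J3  (J3 flow already set via bond 2)
b4 stroke at I2  (I2: I, integral causality)
b0 stroke at J1  (only one effort-in slot at J1)
b5 stroke at J2  (closing 0-jn rule on J2)

3  (C1, I1, I2 all integral)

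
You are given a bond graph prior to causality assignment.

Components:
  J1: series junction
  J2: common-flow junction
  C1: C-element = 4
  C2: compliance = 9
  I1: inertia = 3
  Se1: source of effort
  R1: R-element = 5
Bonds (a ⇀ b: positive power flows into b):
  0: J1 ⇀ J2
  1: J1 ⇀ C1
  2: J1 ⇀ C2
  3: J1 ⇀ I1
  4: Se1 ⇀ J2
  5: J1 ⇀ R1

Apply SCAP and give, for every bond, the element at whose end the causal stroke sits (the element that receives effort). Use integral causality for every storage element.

bond 0 stroke→J1
bond 1 stroke→J1
bond 2 stroke→J1
bond 3 stroke→I1
bond 4 stroke→J2
bond 5 stroke→J1

β4 →J2  (Se1: effort source, stroke at far end)
β0 →J1  (J2: last free bond brings flow in)
β1 →J1  (prefer integral on C1)
β2 →J1  (C2 outputs effort q/C2)
β3 →I1  (I1: I, integral causality)
β5 →J1  (J1 flow already set via bond 3)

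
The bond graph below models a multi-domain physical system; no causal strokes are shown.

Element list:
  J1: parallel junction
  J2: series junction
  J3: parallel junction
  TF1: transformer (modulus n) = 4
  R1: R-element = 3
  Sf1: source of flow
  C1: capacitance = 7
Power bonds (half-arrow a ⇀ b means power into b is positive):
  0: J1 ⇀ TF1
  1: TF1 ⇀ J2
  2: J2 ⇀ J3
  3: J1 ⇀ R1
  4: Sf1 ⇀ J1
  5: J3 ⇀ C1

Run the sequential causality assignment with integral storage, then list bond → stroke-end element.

#0 stroke at J1
#1 stroke at TF1
#2 stroke at J2
#3 stroke at R1
#4 stroke at Sf1
#5 stroke at J3

β4 →Sf1  (Sf1: flow source, stroke at near end)
β5 →J3  (C1 integral (e out))
β2 →J2  (0-jn J3 has e-setter on 5)
β1 →TF1  (J2 needs exactly one f-in)
β0 →J1  (TF1 one-in-one-out from 1)
β3 →R1  (J1: bond 0 brought effort, rest push out)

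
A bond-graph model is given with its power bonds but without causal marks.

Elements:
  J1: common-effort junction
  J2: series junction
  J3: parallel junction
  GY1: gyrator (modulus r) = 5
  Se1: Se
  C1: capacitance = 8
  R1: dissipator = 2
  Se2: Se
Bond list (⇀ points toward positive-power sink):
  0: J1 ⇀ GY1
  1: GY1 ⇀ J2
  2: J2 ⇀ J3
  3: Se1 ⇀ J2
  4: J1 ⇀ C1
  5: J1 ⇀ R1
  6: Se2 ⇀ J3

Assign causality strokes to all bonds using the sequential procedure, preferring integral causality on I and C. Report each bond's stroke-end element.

bond 3 |J2  (Se1 fixes effort; stroke away)
bond 6 |J3  (source Se2 imposes e)
bond 2 |J2  (common-e at J3 fixed by 6)
bond 1 |GY1  (only one flow-in slot at J2)
bond 0 |GY1  (through GY1, causality inverts; strokes same side of GY1)
bond 4 |J1  (C1 outputs effort q/C1)
bond 5 |R1  (common-e at J1 fixed by 4)

#0 |GY1
#1 |GY1
#2 |J2
#3 |J2
#4 |J1
#5 |R1
#6 |J3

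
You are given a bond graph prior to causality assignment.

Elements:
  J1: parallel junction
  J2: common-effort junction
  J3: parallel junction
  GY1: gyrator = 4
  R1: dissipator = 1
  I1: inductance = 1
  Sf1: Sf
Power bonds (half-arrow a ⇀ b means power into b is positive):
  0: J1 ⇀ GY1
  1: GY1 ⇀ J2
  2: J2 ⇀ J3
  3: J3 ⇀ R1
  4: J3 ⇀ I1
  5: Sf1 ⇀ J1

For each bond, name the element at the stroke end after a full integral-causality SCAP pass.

#0 →J1
#1 →J2
#2 →J3
#3 →R1
#4 →I1
#5 →Sf1

β5 stroke→Sf1  (source Sf1 imposes f)
β0 stroke→J1  (closing 0-jn rule on J1)
β1 stroke→J2  (through GY1, causality inverts; strokes same side of GY1)
β2 stroke→J3  (J2 effort already set via bond 1)
β3 stroke→R1  (0-jn J3 has e-setter on 2)
β4 stroke→I1  (0-jn J3 has e-setter on 2)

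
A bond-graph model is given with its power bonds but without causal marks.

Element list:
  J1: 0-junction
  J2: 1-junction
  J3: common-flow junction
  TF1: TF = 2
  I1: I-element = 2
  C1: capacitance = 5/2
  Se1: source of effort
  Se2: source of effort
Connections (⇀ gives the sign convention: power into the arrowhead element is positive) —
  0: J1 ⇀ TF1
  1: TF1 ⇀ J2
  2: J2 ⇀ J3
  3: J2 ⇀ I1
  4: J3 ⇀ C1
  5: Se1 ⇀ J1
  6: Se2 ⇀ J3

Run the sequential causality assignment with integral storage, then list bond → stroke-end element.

#0 stroke at TF1
#1 stroke at J2
#2 stroke at J2
#3 stroke at I1
#4 stroke at J3
#5 stroke at J1
#6 stroke at J3

#5 →J1  (Se1 fixes effort; stroke away)
#6 →J3  (Se2 fixes effort; stroke away)
#0 →TF1  (J1: bond 5 brought effort, rest push out)
#1 →J2  (TF1 one-in-one-out from 0)
#3 →I1  (prefer integral on I1)
#2 →J2  (1-jn J2 has f-setter on 3)
#4 →J3  (common-f at J3 fixed by 2)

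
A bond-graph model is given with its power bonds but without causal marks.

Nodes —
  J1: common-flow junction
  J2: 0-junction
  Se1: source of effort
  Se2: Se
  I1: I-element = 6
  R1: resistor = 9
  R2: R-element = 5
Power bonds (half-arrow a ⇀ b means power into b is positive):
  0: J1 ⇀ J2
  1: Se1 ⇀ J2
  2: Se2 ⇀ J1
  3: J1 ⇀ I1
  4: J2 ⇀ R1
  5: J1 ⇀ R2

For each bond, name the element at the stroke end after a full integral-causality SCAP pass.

#1 stroke at J2  (Se1 (Se) sets effort on bond)
#2 stroke at J1  (Se2: effort source, stroke at far end)
#0 stroke at J1  (J2 effort already set via bond 1)
#4 stroke at R1  (0-jn J2 has e-setter on 1)
#3 stroke at I1  (I1: I, integral causality)
#5 stroke at J1  (J1 flow already set via bond 3)

bond 0 stroke→J1
bond 1 stroke→J2
bond 2 stroke→J1
bond 3 stroke→I1
bond 4 stroke→R1
bond 5 stroke→J1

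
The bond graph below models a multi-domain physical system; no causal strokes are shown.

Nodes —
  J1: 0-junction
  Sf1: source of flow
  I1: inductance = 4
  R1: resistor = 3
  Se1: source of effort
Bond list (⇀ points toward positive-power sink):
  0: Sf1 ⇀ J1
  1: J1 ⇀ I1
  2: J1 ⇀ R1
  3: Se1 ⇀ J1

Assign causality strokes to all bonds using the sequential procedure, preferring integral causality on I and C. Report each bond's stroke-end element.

β0 stroke at Sf1  (Sf1: flow source, stroke at near end)
β3 stroke at J1  (Se1 (Se) sets effort on bond)
β1 stroke at I1  (J1: bond 3 brought effort, rest push out)
β2 stroke at R1  (J1 effort already set via bond 3)

β0 →Sf1
β1 →I1
β2 →R1
β3 →J1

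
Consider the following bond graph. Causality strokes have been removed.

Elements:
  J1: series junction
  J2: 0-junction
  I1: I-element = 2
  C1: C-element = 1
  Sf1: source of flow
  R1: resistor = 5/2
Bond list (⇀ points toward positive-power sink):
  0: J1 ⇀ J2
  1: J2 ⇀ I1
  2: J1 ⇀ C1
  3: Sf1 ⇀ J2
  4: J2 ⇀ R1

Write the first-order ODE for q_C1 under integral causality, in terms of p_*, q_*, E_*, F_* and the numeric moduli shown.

dq_C1/dt = -F_Sf1 + p_I1/2 - 2*q_C1/5

#3 |Sf1  (source Sf1 imposes f)
#1 |I1  (I1 outputs flow p/I1)
#2 |J1  (C1 outputs effort q/C1)
#0 |J2  (J1 needs exactly one f-in)
#4 |R1  (J2 effort already set via bond 0)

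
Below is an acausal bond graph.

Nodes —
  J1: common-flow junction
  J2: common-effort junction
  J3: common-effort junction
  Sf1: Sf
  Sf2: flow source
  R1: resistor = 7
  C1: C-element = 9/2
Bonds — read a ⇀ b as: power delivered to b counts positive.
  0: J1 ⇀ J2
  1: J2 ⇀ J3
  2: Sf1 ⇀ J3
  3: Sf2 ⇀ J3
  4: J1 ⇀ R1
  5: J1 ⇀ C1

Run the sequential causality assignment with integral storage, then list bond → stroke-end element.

b2 stroke→Sf1  (Sf1 fixes flow; stroke at Sf1)
b3 stroke→Sf2  (Sf2 fixes flow; stroke at Sf2)
b1 stroke→J3  (J3: last free bond brings effort in)
b0 stroke→J2  (J2: last free bond brings effort in)
b4 stroke→J1  (J1: bond 0 brought flow, rest push out)
b5 stroke→J1  (1-jn J1 has f-setter on 0)

b0 stroke at J2
b1 stroke at J3
b2 stroke at Sf1
b3 stroke at Sf2
b4 stroke at J1
b5 stroke at J1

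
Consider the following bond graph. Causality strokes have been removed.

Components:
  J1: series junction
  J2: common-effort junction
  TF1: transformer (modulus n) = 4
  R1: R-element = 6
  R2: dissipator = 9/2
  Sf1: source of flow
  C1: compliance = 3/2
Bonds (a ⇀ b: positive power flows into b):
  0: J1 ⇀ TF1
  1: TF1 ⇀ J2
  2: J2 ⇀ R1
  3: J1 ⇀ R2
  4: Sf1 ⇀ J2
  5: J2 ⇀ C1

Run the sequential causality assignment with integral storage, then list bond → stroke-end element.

#4 →Sf1  (Sf1 (Sf) sets flow on bond)
#5 →J2  (prefer integral on C1)
#1 →TF1  (J2: bond 5 brought effort, rest push out)
#2 →R1  (J2: bond 5 brought effort, rest push out)
#0 →J1  (TF1: transformer flips bond 1)
#3 →R2  (only one flow-in slot at J1)

β0 stroke→J1
β1 stroke→TF1
β2 stroke→R1
β3 stroke→R2
β4 stroke→Sf1
β5 stroke→J2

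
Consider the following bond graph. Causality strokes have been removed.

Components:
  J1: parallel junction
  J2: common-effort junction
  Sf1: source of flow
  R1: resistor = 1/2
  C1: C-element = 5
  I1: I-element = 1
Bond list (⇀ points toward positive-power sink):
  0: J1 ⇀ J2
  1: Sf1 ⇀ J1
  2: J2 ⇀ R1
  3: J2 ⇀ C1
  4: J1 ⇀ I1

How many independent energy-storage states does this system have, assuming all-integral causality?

β1 stroke→Sf1  (Sf1 (Sf) sets flow on bond)
β3 stroke→J2  (prefer integral on C1)
β0 stroke→J1  (0-jn J2 has e-setter on 3)
β2 stroke→R1  (J2 effort already set via bond 3)
β4 stroke→I1  (common-e at J1 fixed by 0)

2  (C1, I1 all integral)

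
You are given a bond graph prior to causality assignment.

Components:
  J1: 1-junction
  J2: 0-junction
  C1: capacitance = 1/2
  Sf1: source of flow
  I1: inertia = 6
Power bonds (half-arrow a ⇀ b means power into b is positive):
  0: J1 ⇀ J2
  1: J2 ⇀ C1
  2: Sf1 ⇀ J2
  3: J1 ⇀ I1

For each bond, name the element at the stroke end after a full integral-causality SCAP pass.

bond 2 stroke at Sf1  (source Sf1 imposes f)
bond 1 stroke at J2  (prefer integral on C1)
bond 0 stroke at J1  (J2: bond 1 brought effort, rest push out)
bond 3 stroke at I1  (J1 needs exactly one f-in)

bond 0 stroke→J1
bond 1 stroke→J2
bond 2 stroke→Sf1
bond 3 stroke→I1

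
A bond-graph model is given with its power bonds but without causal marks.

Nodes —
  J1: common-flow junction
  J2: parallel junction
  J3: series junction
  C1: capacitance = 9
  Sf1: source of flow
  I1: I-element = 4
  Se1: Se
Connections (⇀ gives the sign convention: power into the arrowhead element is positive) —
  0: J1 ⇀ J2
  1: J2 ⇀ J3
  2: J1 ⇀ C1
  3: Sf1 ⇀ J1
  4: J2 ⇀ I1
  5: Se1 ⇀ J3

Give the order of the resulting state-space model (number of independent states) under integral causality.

b3 →Sf1  (Sf1 (Sf) sets flow on bond)
b5 →J3  (Se1 fixes effort; stroke away)
b0 →J1  (common-f at J1 fixed by 3)
b2 →J1  (common-f at J1 fixed by 3)
b1 →J2  (closing 1-jn rule on J3)
b4 →I1  (J2: bond 1 brought effort, rest push out)

2  (C1, I1 all integral)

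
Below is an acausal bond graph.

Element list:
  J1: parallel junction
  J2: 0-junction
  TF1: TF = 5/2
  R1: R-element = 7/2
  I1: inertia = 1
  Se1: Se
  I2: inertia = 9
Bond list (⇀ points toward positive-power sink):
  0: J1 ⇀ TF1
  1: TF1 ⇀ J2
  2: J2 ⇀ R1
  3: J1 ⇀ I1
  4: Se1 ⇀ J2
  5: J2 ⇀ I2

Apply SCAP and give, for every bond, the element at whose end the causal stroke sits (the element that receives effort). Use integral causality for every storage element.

b4 stroke→J2  (Se1 (Se) sets effort on bond)
b1 stroke→TF1  (0-jn J2 has e-setter on 4)
b2 stroke→R1  (J2 effort already set via bond 4)
b5 stroke→I2  (0-jn J2 has e-setter on 4)
b0 stroke→J1  (TF1 one-in-one-out from 1)
b3 stroke→I1  (J1 effort already set via bond 0)

b0 stroke at J1
b1 stroke at TF1
b2 stroke at R1
b3 stroke at I1
b4 stroke at J2
b5 stroke at I2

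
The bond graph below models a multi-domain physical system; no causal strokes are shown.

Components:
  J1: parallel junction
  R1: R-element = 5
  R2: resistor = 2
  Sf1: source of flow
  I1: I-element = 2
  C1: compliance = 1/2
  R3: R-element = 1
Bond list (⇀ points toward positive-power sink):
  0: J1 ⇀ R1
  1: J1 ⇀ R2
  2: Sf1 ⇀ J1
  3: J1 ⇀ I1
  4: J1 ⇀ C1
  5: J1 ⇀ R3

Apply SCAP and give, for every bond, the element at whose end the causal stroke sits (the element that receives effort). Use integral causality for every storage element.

β0 →R1
β1 →R2
β2 →Sf1
β3 →I1
β4 →J1
β5 →R3

#2 stroke at Sf1  (Sf1: flow source, stroke at near end)
#3 stroke at I1  (I1 outputs flow p/I1)
#4 stroke at J1  (C1 integral (e out))
#0 stroke at R1  (J1 effort already set via bond 4)
#1 stroke at R2  (J1: bond 4 brought effort, rest push out)
#5 stroke at R3  (J1: bond 4 brought effort, rest push out)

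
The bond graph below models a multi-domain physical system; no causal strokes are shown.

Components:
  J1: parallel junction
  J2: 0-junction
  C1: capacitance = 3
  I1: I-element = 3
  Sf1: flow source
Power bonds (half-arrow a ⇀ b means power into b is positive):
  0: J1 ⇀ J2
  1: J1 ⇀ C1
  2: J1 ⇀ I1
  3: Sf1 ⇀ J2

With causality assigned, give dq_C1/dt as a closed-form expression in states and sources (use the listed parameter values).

β3 stroke→Sf1  (Sf1 fixes flow; stroke at Sf1)
β0 stroke→J2  (J2: last free bond brings effort in)
β1 stroke→J1  (prefer integral on C1)
β2 stroke→I1  (common-e at J1 fixed by 1)

dq_C1/dt = F_Sf1 - p_I1/3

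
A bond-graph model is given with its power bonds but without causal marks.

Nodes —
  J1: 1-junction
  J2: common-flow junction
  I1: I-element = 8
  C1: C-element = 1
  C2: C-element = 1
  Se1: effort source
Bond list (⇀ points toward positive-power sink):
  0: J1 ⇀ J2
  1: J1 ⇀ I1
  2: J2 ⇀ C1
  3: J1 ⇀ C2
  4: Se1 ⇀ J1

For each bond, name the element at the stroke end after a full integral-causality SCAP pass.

β0 |J1
β1 |I1
β2 |J2
β3 |J1
β4 |J1

bond 4 |J1  (Se1: effort source, stroke at far end)
bond 1 |I1  (prefer integral on I1)
bond 0 |J1  (J1 flow already set via bond 1)
bond 3 |J1  (J1 flow already set via bond 1)
bond 2 |J2  (common-f at J2 fixed by 0)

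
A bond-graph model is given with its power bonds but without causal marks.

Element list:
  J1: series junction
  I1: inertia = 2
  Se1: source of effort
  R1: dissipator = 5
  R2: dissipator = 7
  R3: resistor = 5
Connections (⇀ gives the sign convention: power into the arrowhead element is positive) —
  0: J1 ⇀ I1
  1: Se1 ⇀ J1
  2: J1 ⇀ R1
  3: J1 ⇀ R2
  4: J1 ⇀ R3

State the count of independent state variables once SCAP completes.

1  (I1 all integral)

b1 |J1  (source Se1 imposes e)
b0 |I1  (I1 integral (f out))
b2 |J1  (J1: bond 0 brought flow, rest push out)
b3 |J1  (J1 flow already set via bond 0)
b4 |J1  (common-f at J1 fixed by 0)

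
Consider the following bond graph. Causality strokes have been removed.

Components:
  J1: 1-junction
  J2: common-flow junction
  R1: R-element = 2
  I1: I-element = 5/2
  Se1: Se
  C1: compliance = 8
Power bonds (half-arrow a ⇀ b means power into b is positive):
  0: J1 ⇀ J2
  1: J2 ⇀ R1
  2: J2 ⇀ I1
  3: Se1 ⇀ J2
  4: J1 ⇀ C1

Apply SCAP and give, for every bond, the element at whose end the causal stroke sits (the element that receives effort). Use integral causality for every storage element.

b0 stroke at J2
b1 stroke at J2
b2 stroke at I1
b3 stroke at J2
b4 stroke at J1

bond 3 stroke→J2  (Se1 (Se) sets effort on bond)
bond 2 stroke→I1  (prefer integral on I1)
bond 0 stroke→J2  (J2 flow already set via bond 2)
bond 1 stroke→J2  (1-jn J2 has f-setter on 2)
bond 4 stroke→J1  (J1: bond 0 brought flow, rest push out)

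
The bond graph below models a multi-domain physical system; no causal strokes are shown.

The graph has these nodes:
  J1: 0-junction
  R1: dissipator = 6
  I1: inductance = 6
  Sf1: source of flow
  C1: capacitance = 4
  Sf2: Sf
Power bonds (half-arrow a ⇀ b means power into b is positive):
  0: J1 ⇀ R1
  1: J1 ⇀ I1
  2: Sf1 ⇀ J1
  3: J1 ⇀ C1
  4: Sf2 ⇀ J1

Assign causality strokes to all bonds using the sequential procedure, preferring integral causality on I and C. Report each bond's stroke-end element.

bond 2 stroke→Sf1  (Sf1: flow source, stroke at near end)
bond 4 stroke→Sf2  (Sf2 (Sf) sets flow on bond)
bond 1 stroke→I1  (I1 outputs flow p/I1)
bond 3 stroke→J1  (C1: C, integral causality)
bond 0 stroke→R1  (0-jn J1 has e-setter on 3)

β0 stroke→R1
β1 stroke→I1
β2 stroke→Sf1
β3 stroke→J1
β4 stroke→Sf2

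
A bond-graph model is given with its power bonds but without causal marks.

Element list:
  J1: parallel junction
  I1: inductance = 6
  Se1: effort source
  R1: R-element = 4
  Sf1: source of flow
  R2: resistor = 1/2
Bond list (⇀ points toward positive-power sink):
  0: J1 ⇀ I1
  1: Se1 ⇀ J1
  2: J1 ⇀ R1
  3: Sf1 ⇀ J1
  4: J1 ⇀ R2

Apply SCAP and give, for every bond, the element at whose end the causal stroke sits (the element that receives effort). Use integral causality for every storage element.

β0 →I1
β1 →J1
β2 →R1
β3 →Sf1
β4 →R2

β1 stroke→J1  (Se1: effort source, stroke at far end)
β3 stroke→Sf1  (Sf1 (Sf) sets flow on bond)
β0 stroke→I1  (common-e at J1 fixed by 1)
β2 stroke→R1  (0-jn J1 has e-setter on 1)
β4 stroke→R2  (0-jn J1 has e-setter on 1)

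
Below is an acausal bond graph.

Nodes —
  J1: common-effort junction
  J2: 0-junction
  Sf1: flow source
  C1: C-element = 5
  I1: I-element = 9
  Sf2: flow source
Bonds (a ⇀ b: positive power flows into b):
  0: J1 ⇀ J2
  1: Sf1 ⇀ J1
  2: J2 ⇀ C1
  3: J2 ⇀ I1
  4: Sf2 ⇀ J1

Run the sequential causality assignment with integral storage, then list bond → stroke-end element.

bond 1 |Sf1  (Sf1: flow source, stroke at near end)
bond 4 |Sf2  (source Sf2 imposes f)
bond 0 |J1  (closing 0-jn rule on J1)
bond 2 |J2  (C1 integral (e out))
bond 3 |I1  (0-jn J2 has e-setter on 2)

β0 stroke at J1
β1 stroke at Sf1
β2 stroke at J2
β3 stroke at I1
β4 stroke at Sf2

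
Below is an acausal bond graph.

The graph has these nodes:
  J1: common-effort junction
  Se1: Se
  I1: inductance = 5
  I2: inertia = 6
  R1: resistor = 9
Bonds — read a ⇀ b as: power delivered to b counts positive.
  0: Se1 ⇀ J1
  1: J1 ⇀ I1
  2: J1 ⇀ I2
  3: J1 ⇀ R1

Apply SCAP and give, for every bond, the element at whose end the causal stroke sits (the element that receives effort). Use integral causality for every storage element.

#0 |J1  (Se1 fixes effort; stroke away)
#1 |I1  (0-jn J1 has e-setter on 0)
#2 |I2  (J1: bond 0 brought effort, rest push out)
#3 |R1  (0-jn J1 has e-setter on 0)

#0 |J1
#1 |I1
#2 |I2
#3 |R1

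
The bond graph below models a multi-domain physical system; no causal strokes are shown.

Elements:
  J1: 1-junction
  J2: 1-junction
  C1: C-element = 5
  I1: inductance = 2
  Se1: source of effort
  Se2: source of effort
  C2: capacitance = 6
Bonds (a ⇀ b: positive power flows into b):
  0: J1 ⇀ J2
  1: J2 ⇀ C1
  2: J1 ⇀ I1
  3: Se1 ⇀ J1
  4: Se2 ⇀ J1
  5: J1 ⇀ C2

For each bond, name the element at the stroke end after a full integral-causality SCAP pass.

β0 |J1
β1 |J2
β2 |I1
β3 |J1
β4 |J1
β5 |J1

b3 |J1  (Se1 fixes effort; stroke away)
b4 |J1  (Se2 fixes effort; stroke away)
b1 |J2  (prefer integral on C1)
b0 |J1  (J2 needs exactly one f-in)
b2 |I1  (I1 outputs flow p/I1)
b5 |J1  (1-jn J1 has f-setter on 2)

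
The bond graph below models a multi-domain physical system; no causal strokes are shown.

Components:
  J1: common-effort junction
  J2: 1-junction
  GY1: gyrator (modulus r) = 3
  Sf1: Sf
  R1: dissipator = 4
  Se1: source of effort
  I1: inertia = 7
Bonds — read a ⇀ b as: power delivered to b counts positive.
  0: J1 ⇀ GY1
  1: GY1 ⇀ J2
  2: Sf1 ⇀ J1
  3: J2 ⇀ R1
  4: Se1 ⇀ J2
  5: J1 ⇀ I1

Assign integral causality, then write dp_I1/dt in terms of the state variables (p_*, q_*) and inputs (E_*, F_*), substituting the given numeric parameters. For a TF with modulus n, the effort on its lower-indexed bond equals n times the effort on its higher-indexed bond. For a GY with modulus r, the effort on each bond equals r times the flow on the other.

bond 2 stroke→Sf1  (Sf1: flow source, stroke at near end)
bond 4 stroke→J2  (Se1: effort source, stroke at far end)
bond 5 stroke→I1  (prefer integral on I1)
bond 0 stroke→J1  (only one effort-in slot at J1)
bond 1 stroke→J2  (GY1: gyrator matches bond 0)
bond 3 stroke→R1  (J2: last free bond brings flow in)

dp_I1/dt = 3*E_Se1/4 + 9*F_Sf1/4 - 9*p_I1/28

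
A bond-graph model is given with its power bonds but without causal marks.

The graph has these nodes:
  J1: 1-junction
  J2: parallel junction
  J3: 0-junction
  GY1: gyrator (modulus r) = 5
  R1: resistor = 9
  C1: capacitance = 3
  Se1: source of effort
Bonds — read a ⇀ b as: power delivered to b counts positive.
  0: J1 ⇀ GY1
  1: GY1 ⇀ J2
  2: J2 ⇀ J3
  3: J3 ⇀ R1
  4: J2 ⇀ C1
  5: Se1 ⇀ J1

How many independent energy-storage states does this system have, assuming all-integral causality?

#5 →J1  (Se1: effort source, stroke at far end)
#0 →GY1  (only one flow-in slot at J1)
#1 →GY1  (GY1: gyrator matches bond 0)
#4 →J2  (C1 outputs effort q/C1)
#2 →J3  (J2 effort already set via bond 4)
#3 →R1  (J3 effort already set via bond 2)

1  (C1 all integral)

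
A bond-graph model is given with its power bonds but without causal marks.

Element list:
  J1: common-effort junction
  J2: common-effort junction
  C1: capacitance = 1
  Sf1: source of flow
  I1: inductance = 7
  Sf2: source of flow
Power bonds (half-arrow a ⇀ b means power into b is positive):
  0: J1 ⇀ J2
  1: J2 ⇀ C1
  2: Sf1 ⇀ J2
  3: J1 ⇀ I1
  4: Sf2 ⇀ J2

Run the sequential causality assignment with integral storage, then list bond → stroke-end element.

β0 stroke→J1
β1 stroke→J2
β2 stroke→Sf1
β3 stroke→I1
β4 stroke→Sf2

β2 |Sf1  (Sf1 (Sf) sets flow on bond)
β4 |Sf2  (Sf2 fixes flow; stroke at Sf2)
β1 |J2  (C1 outputs effort q/C1)
β0 |J1  (J2 effort already set via bond 1)
β3 |I1  (J1 effort already set via bond 0)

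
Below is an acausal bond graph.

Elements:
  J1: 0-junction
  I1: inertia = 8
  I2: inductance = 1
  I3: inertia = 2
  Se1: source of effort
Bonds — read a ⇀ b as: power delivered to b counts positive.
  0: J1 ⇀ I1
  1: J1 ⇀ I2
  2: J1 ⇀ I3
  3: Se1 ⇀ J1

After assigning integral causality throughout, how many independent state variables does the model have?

3  (I1, I2, I3 all integral)

b3 stroke→J1  (source Se1 imposes e)
b0 stroke→I1  (0-jn J1 has e-setter on 3)
b1 stroke→I2  (J1: bond 3 brought effort, rest push out)
b2 stroke→I3  (J1 effort already set via bond 3)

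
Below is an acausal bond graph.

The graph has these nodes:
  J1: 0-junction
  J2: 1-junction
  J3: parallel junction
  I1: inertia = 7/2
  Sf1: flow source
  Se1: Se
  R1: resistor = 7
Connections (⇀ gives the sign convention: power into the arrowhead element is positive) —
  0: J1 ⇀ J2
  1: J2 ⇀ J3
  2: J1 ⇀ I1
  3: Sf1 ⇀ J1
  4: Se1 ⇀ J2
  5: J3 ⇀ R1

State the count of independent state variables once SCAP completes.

1  (I1 all integral)

b3 →Sf1  (Sf1 fixes flow; stroke at Sf1)
b4 →J2  (Se1 (Se) sets effort on bond)
b2 →I1  (I1 integral (f out))
b0 →J1  (only one effort-in slot at J1)
b1 →J2  (J2: bond 0 brought flow, rest push out)
b5 →J3  (closing 0-jn rule on J3)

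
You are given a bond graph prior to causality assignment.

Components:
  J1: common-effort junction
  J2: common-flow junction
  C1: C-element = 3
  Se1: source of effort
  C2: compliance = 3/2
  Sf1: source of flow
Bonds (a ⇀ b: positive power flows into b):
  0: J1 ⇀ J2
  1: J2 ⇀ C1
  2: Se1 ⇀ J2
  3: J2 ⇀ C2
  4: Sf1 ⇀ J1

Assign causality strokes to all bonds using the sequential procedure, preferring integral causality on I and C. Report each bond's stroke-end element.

β0 stroke→J1
β1 stroke→J2
β2 stroke→J2
β3 stroke→J2
β4 stroke→Sf1

b2 →J2  (Se1 (Se) sets effort on bond)
b4 →Sf1  (source Sf1 imposes f)
b0 →J1  (only one effort-in slot at J1)
b1 →J2  (common-f at J2 fixed by 0)
b3 →J2  (common-f at J2 fixed by 0)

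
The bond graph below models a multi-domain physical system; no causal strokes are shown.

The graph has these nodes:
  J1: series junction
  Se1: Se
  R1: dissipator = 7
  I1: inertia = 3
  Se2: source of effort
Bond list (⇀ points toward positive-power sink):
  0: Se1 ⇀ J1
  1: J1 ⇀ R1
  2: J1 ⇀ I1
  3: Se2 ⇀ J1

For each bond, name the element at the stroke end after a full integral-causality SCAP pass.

#0 stroke→J1  (Se1 (Se) sets effort on bond)
#3 stroke→J1  (source Se2 imposes e)
#2 stroke→I1  (I1 outputs flow p/I1)
#1 stroke→J1  (common-f at J1 fixed by 2)

b0 stroke at J1
b1 stroke at J1
b2 stroke at I1
b3 stroke at J1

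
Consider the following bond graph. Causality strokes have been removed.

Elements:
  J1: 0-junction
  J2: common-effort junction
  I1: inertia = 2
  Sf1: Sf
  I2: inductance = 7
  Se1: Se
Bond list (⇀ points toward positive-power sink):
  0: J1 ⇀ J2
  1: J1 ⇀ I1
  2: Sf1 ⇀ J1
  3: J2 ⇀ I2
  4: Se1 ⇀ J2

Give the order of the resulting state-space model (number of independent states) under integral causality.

2  (I1, I2 all integral)

bond 2 stroke→Sf1  (source Sf1 imposes f)
bond 4 stroke→J2  (Se1: effort source, stroke at far end)
bond 0 stroke→J1  (0-jn J2 has e-setter on 4)
bond 3 stroke→I2  (0-jn J2 has e-setter on 4)
bond 1 stroke→I1  (common-e at J1 fixed by 0)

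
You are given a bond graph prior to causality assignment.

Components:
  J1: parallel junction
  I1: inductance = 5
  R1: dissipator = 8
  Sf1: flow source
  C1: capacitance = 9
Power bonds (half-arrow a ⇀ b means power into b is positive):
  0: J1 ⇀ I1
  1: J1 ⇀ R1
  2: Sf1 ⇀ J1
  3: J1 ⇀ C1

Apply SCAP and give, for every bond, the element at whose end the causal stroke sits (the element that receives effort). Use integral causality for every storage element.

#2 stroke at Sf1  (Sf1: flow source, stroke at near end)
#0 stroke at I1  (prefer integral on I1)
#3 stroke at J1  (prefer integral on C1)
#1 stroke at R1  (J1 effort already set via bond 3)

b0 stroke→I1
b1 stroke→R1
b2 stroke→Sf1
b3 stroke→J1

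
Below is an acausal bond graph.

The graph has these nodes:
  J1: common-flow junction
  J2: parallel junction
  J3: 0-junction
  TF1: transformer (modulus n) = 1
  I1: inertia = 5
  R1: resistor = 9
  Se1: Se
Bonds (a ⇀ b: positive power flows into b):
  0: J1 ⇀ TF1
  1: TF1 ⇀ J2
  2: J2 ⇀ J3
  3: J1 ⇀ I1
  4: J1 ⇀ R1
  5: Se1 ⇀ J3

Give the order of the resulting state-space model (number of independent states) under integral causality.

1  (I1 all integral)

#5 stroke at J3  (Se1 (Se) sets effort on bond)
#2 stroke at J2  (J3: bond 5 brought effort, rest push out)
#1 stroke at TF1  (J2: bond 2 brought effort, rest push out)
#0 stroke at J1  (through TF1, causality passes straight; one stroke at TF1)
#3 stroke at I1  (I1 outputs flow p/I1)
#4 stroke at J1  (common-f at J1 fixed by 3)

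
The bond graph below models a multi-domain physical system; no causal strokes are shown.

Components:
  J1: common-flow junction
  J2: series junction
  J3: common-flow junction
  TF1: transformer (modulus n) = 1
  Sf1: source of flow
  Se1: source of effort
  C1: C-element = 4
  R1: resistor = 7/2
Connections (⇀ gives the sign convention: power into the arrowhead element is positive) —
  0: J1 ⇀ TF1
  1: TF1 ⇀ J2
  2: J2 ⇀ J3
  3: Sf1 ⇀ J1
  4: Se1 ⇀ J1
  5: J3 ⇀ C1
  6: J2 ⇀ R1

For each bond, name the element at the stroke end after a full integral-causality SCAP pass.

#0 stroke at J1
#1 stroke at TF1
#2 stroke at J2
#3 stroke at Sf1
#4 stroke at J1
#5 stroke at J3
#6 stroke at J2

β3 |Sf1  (source Sf1 imposes f)
β4 |J1  (Se1 (Se) sets effort on bond)
β0 |J1  (common-f at J1 fixed by 3)
β1 |TF1  (TF TF1: opposite of bond 0)
β2 |J2  (1-jn J2 has f-setter on 1)
β6 |J2  (1-jn J2 has f-setter on 1)
β5 |J3  (J3 flow already set via bond 2)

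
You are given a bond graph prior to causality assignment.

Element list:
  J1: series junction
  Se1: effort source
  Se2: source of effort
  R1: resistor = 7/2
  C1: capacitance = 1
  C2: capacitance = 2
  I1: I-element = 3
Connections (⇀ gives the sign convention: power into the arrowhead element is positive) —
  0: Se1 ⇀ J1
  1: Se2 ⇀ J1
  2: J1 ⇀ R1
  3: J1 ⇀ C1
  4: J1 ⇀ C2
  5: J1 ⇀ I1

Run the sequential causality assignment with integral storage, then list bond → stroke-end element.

β0 →J1  (Se1 fixes effort; stroke away)
β1 →J1  (Se2 (Se) sets effort on bond)
β3 →J1  (C1 outputs effort q/C1)
β4 →J1  (C2 integral (e out))
β5 →I1  (I1 integral (f out))
β2 →J1  (J1 flow already set via bond 5)

β0 |J1
β1 |J1
β2 |J1
β3 |J1
β4 |J1
β5 |I1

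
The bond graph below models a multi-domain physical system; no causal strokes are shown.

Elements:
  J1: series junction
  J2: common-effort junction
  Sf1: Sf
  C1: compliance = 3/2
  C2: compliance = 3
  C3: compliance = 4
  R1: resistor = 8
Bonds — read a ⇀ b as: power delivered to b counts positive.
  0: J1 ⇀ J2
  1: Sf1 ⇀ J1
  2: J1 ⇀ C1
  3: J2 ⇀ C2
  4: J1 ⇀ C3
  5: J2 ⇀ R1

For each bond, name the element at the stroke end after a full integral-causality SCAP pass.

bond 1 stroke→Sf1  (Sf1 fixes flow; stroke at Sf1)
bond 0 stroke→J1  (J1: bond 1 brought flow, rest push out)
bond 2 stroke→J1  (1-jn J1 has f-setter on 1)
bond 4 stroke→J1  (J1 flow already set via bond 1)
bond 3 stroke→J2  (C2: C, integral causality)
bond 5 stroke→R1  (common-e at J2 fixed by 3)

bond 0 →J1
bond 1 →Sf1
bond 2 →J1
bond 3 →J2
bond 4 →J1
bond 5 →R1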